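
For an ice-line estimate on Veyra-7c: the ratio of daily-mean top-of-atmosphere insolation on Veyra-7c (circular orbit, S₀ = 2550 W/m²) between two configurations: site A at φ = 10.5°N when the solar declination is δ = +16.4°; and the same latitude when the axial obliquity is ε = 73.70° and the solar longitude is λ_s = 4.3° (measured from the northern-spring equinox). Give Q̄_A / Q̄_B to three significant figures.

Q̄_A / Q̄_B ≈ 1.02

— Configuration A (φ=+10.5°):
cos H₀ = −tan(+10.5°) tan(+16.400°) = -0.0545, H₀ = 1.6254 rad.
Bracket: H₀ sin φ sin δ + cos φ cos δ sin H₀ = 1.6254×0.18224×0.28234 + 0.98325×0.95931×0.99851 = 0.083633 + 0.941836 = 1.025469.
Q̄ = (S₀/π) × [bracket] = (2550/π) × 1.025469 = 832.36 W/m².
— Configuration B (φ=+10.5°):
Solar declination: sin δ = sin ε · sin λ_s = sin 73.70° × sin 4.3° = 0.07196, so δ = +4.127°.
cos H₀ = −tan(+10.5°) tan(+4.127°) = -0.0134, H₀ = 1.5842 rad.
Bracket: H₀ sin φ sin δ + cos φ cos δ sin H₀ = 1.5842×0.18224×0.07196 + 0.98325×0.99741×0.99991 = 0.020775 + 0.980615 = 1.001390.
Q̄ = (S₀/π) × [bracket] = (2550/π) × 1.001390 = 812.82 W/m².
Ratio Q̄_A / Q̄_B = 832.36 / 812.82 = 1.024.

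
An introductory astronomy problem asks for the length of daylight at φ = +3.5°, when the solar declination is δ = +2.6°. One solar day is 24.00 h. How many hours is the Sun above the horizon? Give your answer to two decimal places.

cos H₀ = −tan φ · tan δ = −tan(+3.5°) × tan(+2.600°) = -0.0028, so H₀ = 1.5736 rad = 90.16°.
Daylight = 2H₀/(2π) × 24.00 h = (1.5736/π) × 24.00 = 12.02 h.

12.02 h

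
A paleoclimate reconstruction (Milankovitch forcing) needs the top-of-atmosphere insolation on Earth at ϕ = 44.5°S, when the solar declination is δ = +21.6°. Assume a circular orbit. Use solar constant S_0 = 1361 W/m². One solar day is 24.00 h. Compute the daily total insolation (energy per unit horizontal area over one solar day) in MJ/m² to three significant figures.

11.6 MJ/m²

cos h₀ = −tan(-44.5°) tan(+21.600°) = 0.3891, h₀ = 1.1712 rad.
Bracket: h₀ sin ϕ sin δ + cos ϕ cos δ sin h₀ = 1.1712×-0.70091×0.36812 + 0.71325×0.92978×0.92121 = -0.302192 + 0.610915 = 0.308723.
Q̄ = (S_0/π) × [bracket] = (1361/π) × 0.308723 = 133.74 W/m².
Daily total = Q̄ × 24.00 h × 3600 s/h = 133.74 × 24.00 × 3600 / 10⁶ = 11.56 MJ/m².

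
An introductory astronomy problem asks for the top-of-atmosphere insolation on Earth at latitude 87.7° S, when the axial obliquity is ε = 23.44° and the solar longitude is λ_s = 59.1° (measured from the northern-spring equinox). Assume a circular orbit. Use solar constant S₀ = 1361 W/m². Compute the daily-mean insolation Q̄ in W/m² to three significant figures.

Q̄ ≈ 0.00 W/m²

Solar declination: sin δ = sin ε · sin λ_s = sin 23.44° × sin 59.1° = 0.34133, so δ = +19.958°.
cos H₀ = −tan(-87.7°) tan(+19.958°) = 9.0413 ≥ 1 ⇒ polar night, H₀ = 0 and Q̄ = 0.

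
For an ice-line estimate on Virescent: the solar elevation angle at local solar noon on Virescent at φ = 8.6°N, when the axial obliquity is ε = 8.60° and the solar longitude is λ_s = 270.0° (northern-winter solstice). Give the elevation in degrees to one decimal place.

Solar declination: sin δ = sin ε · sin λ_s = sin 8.60° × sin 270.0° = -0.14954, so δ = -8.600°.
At local noon the hour angle is zero, so the zenith angle equals |φ − δ| = |+8.6° − (-8.600°)| = 17.200°.
Elevation = 90° − 17.200° = 72.8°.

72.8°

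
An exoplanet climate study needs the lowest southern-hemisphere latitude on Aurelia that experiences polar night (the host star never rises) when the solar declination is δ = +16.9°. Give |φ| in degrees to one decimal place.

Polar night requires cos H₀ = −tan φ tan δ ≥ 1, i.e. tan φ tan δ ≤ −1.
The boundary is |tan φ| · |tan δ| = 1, so |φ| = 90° − |δ| = 90° − 16.9° = 73.1° in the southern hemisphere.

|φ| = 73.1°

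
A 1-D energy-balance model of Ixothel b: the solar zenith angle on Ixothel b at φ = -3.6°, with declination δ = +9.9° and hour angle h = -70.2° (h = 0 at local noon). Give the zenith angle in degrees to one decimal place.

cos θ_z = sin φ sin δ + cos φ cos δ cos h = -0.010796 + 0.333035 = 0.322239.
θ_z = arccos(0.322239) = 71.2°.

θ_z = 71.2°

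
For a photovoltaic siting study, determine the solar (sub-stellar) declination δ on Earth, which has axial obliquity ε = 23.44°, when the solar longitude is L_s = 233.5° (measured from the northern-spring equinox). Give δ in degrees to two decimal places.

sin δ = sin ε · sin L_s = sin 23.44° × sin 233.5° = -0.319765.
δ = arcsin(-0.319765) = -18.65°.

δ = -18.65°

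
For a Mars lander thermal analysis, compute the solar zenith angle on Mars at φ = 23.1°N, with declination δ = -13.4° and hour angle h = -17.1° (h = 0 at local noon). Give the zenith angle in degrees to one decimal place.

cos θ_z = sin φ sin δ + cos φ cos δ cos h = -0.090923 + 0.855225 = 0.764302.
θ_z = arccos(0.764302) = 40.2°.

θ_z = 40.2°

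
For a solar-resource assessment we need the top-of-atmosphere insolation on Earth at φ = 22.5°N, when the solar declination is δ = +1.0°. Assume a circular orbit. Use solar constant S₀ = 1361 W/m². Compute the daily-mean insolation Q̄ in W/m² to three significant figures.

Q̄ ≈ 405 W/m²

cos H₀ = −tan(+22.5°) tan(+1.000°) = -0.0072, H₀ = 1.5780 rad.
Bracket: H₀ sin φ sin δ + cos φ cos δ sin H₀ = 1.5780×0.38268×0.01745 + 0.92388×0.99985×0.99997 = 0.010538 + 0.923714 = 0.934252.
Q̄ = (S₀/π) × [bracket] = (1361/π) × 0.934252 = 404.7 W/m².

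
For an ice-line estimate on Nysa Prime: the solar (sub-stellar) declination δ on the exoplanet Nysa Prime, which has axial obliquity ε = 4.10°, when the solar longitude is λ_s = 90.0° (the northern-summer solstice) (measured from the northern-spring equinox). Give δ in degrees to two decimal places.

δ = +4.10°

sin δ = sin ε · sin λ_s = sin 4.10° × sin 90.0° = 0.071497.
δ = arcsin(0.071497) = +4.10°.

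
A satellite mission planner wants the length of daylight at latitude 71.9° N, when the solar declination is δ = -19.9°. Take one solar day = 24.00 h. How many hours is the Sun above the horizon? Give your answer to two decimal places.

cos H₀ = −tan φ · tan δ = 1.1075 ≥ 1, so the Sun never rises (polar night) and H₀ = 0.
Daylight = 2H₀/(2π) × 24.00 h = (0.0000/π) × 24.00 = 0.00 h.

0.00 h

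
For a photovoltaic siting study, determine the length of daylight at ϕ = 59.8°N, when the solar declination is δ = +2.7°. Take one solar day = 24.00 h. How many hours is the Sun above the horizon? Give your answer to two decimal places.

12.62 h

cos h₀ = −tan ϕ · tan δ = −tan(+59.8°) × tan(+2.700°) = -0.0810, so h₀ = 1.6519 rad = 94.65°.
Daylight = 2h₀/(2π) × 24.00 h = (1.6519/π) × 24.00 = 12.62 h.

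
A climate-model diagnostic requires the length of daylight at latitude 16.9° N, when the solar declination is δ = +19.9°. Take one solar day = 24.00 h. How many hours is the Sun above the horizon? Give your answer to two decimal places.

12.84 h

cos h₀ = −tan ϕ · tan δ = −tan(+16.9°) × tan(+19.900°) = -0.1100, so h₀ = 1.6810 rad = 96.31°.
Daylight = 2h₀/(2π) × 24.00 h = (1.6810/π) × 24.00 = 12.84 h.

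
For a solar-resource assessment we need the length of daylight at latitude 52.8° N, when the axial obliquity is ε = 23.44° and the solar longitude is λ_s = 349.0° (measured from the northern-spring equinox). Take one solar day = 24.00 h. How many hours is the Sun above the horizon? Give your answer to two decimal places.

Solar declination: sin δ = sin ε · sin λ_s = sin 23.44° × sin 349.0° = -0.07590, so δ = -4.353°.
cos H₀ = −tan φ · tan δ = −tan(+52.8°) × tan(-4.353°) = 0.1003, so H₀ = 1.4703 rad = 84.24°.
Daylight = 2H₀/(2π) × 24.00 h = (1.4703/π) × 24.00 = 11.23 h.

11.23 h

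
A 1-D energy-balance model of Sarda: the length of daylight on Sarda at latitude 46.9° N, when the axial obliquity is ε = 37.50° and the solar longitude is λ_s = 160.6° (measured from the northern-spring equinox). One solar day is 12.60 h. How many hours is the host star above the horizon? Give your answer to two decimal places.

7.19 h

Solar declination: sin δ = sin ε · sin λ_s = sin 37.50° × sin 160.6° = 0.20221, so δ = +11.666°.
cos H₀ = −tan φ · tan δ = −tan(+46.9°) × tan(+11.666°) = -0.2206, so H₀ = 1.7933 rad = 102.75°.
Daylight = 2H₀/(2π) × 12.60 h = (1.7933/π) × 12.60 = 7.19 h.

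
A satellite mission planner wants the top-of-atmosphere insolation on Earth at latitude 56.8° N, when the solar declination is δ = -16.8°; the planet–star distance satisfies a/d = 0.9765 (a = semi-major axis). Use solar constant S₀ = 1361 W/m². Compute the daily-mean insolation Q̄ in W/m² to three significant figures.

Q̄ ≈ 83.1 W/m²

cos H₀ = −tan(+56.8°) tan(-16.800°) = 0.4614, H₀ = 1.0912 rad.
Bracket: H₀ sin φ sin δ + cos φ cos δ sin H₀ = 1.0912×0.83676×-0.28903 + 0.54756×0.95732×0.88720 = -0.263905 + 0.465061 = 0.201156.
Inverse-square distance factor (a/d)² = 0.9765² = 0.953552.
Q̄ = (S₀/π) × 0.953552 × [bracket] = (1361/π) × 0.953552 × 0.201156 = 83.10 W/m².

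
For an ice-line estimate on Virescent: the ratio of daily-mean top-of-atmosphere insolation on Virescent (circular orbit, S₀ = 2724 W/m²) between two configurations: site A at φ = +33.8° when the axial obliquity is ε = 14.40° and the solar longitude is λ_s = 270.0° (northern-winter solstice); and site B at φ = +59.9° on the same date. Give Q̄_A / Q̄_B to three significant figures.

— Configuration A (φ=+33.8°):
Solar declination: sin δ = sin ε · sin λ_s = sin 14.40° × sin 270.0° = -0.24869, so δ = -14.400°.
cos H₀ = −tan(+33.8°) tan(-14.400°) = 0.1719, H₀ = 1.3981 rad.
Bracket: H₀ sin φ sin δ + cos φ cos δ sin H₀ = 1.3981×0.55630×-0.24869 + 0.83098×0.96858×0.98512 = -0.193422 + 0.792894 = 0.599472.
Q̄ = (S₀/π) × [bracket] = (2724/π) × 0.599472 = 519.79 W/m².
— Configuration B (φ=+59.9°):
cos H₀ = −tan(+59.9°) tan(-14.400°) = 0.4429, H₀ = 1.1119 rad.
Bracket: H₀ sin φ sin δ + cos φ cos δ sin H₀ = 1.1119×0.86515×-0.24869 + 0.50151×0.96858×0.89656 = -0.239230 + 0.435506 = 0.196276.
Q̄ = (S₀/π) × [bracket] = (2724/π) × 0.196276 = 170.19 W/m².
Ratio Q̄_A / Q̄_B = 519.79 / 170.19 = 3.054.

Q̄_A / Q̄_B ≈ 3.05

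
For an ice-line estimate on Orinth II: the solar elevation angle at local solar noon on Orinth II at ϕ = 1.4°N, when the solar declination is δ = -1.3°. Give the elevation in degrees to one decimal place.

At local noon the hour angle is zero, so the zenith angle equals |ϕ − δ| = |+1.4° − (-1.300°)| = 2.700°.
Elevation = 90° − 2.700° = 87.3°.

87.3°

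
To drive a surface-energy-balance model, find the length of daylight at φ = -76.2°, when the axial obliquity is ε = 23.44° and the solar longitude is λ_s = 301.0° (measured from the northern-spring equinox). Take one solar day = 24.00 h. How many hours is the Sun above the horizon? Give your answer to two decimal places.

Solar declination: sin δ = sin ε · sin λ_s = sin 23.44° × sin 301.0° = -0.34097, so δ = -19.936°.
Sunrise equation: cos H₀ = −tan φ · tan δ = -1.4767 ≤ −1, so the Sun never sets (polar day) and H₀ = π.
Daylight = 2H₀/(2π) × 24.00 h = (3.1416/π) × 24.00 = 24.00 h.

24.00 h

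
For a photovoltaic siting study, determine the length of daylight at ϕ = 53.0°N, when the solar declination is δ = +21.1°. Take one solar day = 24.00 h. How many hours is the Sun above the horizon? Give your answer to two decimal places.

16.11 h

cos h₀ = −tan ϕ · tan δ = −tan(+53.0°) × tan(+21.100°) = -0.5121, so h₀ = 2.1084 rad = 120.80°.
Daylight = 2h₀/(2π) × 24.00 h = (2.1084/π) × 24.00 = 16.11 h.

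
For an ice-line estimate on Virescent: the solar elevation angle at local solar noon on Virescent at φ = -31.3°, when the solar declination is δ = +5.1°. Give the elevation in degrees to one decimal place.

53.6°

At local noon the hour angle is zero, so the zenith angle equals |φ − δ| = |-31.3° − (+5.100°)| = 36.400°.
Elevation = 90° − 36.400° = 53.6°.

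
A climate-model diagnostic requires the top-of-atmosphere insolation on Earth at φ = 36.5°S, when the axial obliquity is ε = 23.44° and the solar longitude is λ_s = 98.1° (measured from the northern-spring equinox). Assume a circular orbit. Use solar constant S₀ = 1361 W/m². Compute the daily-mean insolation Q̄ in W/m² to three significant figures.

Solar declination: sin δ = sin ε · sin λ_s = sin 23.44° × sin 98.1° = 0.39382, so δ = +23.192°.
cos H₀ = −tan(-36.5°) tan(+23.192°) = 0.3170, H₀ = 1.2482 rad.
Bracket: H₀ sin φ sin δ + cos φ cos δ sin H₀ = 1.2482×-0.59482×0.39382 + 0.80386×0.91919×0.94841 = -0.292393 + 0.700780 = 0.408387.
Q̄ = (S₀/π) × [bracket] = (1361/π) × 0.408387 = 176.9 W/m².

Q̄ ≈ 177 W/m²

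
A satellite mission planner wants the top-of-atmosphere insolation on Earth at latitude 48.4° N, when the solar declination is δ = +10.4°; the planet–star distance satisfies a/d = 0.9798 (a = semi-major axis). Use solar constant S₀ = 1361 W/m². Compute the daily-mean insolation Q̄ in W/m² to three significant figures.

cos H₀ = −tan(+48.4°) tan(+10.400°) = -0.2067, H₀ = 1.7790 rad.
Bracket: H₀ sin φ sin δ + cos φ cos δ sin H₀ = 1.7790×0.74780×0.18052 + 0.66393×0.98357×0.97840 = 0.240152 + 0.638916 = 0.879068.
Inverse-square distance factor (a/d)² = 0.9798² = 0.960008.
Q̄ = (S₀/π) × 0.960008 × [bracket] = (1361/π) × 0.960008 × 0.879068 = 365.6 W/m².

Q̄ ≈ 366 W/m²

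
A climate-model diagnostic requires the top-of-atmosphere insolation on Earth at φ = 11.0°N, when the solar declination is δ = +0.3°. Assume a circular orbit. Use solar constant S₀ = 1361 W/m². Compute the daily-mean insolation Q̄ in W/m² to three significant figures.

Q̄ ≈ 426 W/m²

cos H₀ = −tan(+11.0°) tan(+0.300°) = -0.0010, H₀ = 1.5718 rad.
Bracket: H₀ sin φ sin δ + cos φ cos δ sin H₀ = 1.5718×0.19081×0.00524 + 0.98163×0.99999×1.00000 = 0.001572 + 0.981620 = 0.983192.
Q̄ = (S₀/π) × [bracket] = (1361/π) × 0.983192 = 425.9 W/m².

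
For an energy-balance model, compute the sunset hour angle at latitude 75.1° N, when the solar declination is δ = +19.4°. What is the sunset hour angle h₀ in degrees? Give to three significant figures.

h₀ = 180°

Sunrise equation: cos h₀ = −tan ϕ · tan δ = -1.3235 ≤ −1, so the Sun never sets (polar day) and h₀ = π.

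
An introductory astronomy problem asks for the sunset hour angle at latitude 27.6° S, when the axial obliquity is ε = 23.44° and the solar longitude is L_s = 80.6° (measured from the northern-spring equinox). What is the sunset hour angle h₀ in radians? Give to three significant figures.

h₀ = 1.35 rad

Solar declination: sin δ = sin ε · sin L_s = sin 23.44° × sin 80.6° = 0.39245, so δ = +23.107°.
cos h₀ = −tan ϕ · tan δ = −tan(-27.6°) × tan(+23.107°) = 0.2231, so h₀ = 1.3458 rad = 77.11°.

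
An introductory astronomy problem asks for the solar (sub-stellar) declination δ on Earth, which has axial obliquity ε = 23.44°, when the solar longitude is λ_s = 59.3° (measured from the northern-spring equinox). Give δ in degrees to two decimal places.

δ = +20.00°

sin δ = sin ε · sin λ_s = sin 23.44° × sin 59.3° = 0.342039.
δ = arcsin(0.342039) = +20.00°.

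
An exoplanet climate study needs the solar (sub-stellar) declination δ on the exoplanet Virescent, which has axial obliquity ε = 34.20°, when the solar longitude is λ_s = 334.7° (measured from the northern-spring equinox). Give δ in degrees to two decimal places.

sin δ = sin ε · sin λ_s = sin 34.20° × sin 334.7° = -0.240211.
δ = arcsin(-0.240211) = -13.90°.

δ = -13.90°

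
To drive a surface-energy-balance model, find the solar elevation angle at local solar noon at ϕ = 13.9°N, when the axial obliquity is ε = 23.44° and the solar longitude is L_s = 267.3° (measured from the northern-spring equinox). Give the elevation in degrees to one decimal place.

Solar declination: sin δ = sin ε · sin L_s = sin 23.44° × sin 267.3° = -0.39735, so δ = -23.412°.
At local noon the hour angle is zero, so the zenith angle equals |ϕ − δ| = |+13.9° − (-23.412°)| = 37.312°.
Elevation = 90° − 37.312° = 52.7°.

52.7°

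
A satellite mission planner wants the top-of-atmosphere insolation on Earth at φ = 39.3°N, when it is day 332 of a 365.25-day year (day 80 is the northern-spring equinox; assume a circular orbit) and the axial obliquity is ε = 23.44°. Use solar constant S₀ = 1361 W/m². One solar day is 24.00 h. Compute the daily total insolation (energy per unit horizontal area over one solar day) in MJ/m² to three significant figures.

14.6 MJ/m²

Solar longitude: λ_s = 360° × (332 − 80)/365.25 = 248.378°.
sin δ = sin 23.44° × sin 248.378° = -0.36980, so δ = -21.703°.
cos H₀ = −tan(+39.3°) tan(-21.703°) = 0.3258, H₀ = 1.2390 rad.
Bracket: H₀ sin φ sin δ + cos φ cos δ sin H₀ = 1.2390×0.63338×-0.36980 + 0.77384×0.92911×0.94545 = -0.290203 + 0.679762 = 0.389559.
Q̄ = (S₀/π) × [bracket] = (1361/π) × 0.389559 = 168.76 W/m².
Daily total = Q̄ × 24.00 h × 3600 s/h = 168.76 × 24.00 × 3600 / 10⁶ = 14.58 MJ/m².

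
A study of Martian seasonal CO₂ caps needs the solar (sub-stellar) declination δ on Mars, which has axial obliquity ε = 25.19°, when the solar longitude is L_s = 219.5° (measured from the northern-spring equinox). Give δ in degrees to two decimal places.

sin δ = sin ε · sin L_s = sin 25.19° × sin 219.5° = -0.270728.
δ = arcsin(-0.270728) = -15.71°.

δ = -15.71°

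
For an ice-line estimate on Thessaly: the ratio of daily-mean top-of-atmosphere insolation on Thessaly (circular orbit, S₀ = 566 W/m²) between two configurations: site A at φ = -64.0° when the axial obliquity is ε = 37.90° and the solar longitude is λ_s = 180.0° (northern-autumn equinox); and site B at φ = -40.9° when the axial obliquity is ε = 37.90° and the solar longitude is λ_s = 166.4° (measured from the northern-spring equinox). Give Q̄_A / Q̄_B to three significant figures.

— Configuration A (φ=-64.0°):
Solar declination: sin δ = sin ε · sin λ_s = sin 37.90° × sin 180.0° = 0.00000, so δ = +0.000°.
cos H₀ = −tan(-64.0°) tan(+0.000°) = 0.0000, H₀ = 1.5708 rad.
Bracket: H₀ sin φ sin δ + cos φ cos δ sin H₀ = 1.5708×-0.89879×0.00000 + 0.43837×1.00000×1.00000 = -0.000000 + 0.438370 = 0.438370.
Q̄ = (S₀/π) × [bracket] = (566/π) × 0.438370 = 78.978 W/m².
— Configuration B (φ=-40.9°):
Solar declination: sin δ = sin ε · sin λ_s = sin 37.90° × sin 166.4° = 0.14444, so δ = +8.305°.
cos H₀ = −tan(-40.9°) tan(+8.305°) = 0.1264, H₀ = 1.4440 rad.
Bracket: H₀ sin φ sin δ + cos φ cos δ sin H₀ = 1.4440×-0.65474×0.14444 + 0.75585×0.98951×0.99197 = -0.136560 + 0.741915 = 0.605355.
Q̄ = (S₀/π) × [bracket] = (566/π) × 0.605355 = 109.06 W/m².
Ratio Q̄_A / Q̄_B = 78.978 / 109.06 = 0.7242.

Q̄_A / Q̄_B ≈ 0.724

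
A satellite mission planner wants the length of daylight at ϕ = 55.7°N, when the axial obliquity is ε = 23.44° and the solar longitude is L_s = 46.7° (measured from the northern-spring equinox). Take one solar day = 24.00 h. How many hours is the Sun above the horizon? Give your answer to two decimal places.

15.51 h

Solar declination: sin δ = sin ε · sin L_s = sin 23.44° × sin 46.7° = 0.28950, so δ = +16.828°.
cos h₀ = −tan ϕ · tan δ = −tan(+55.7°) × tan(+16.828°) = -0.4434, so h₀ = 2.0302 rad = 116.32°.
Daylight = 2h₀/(2π) × 24.00 h = (2.0302/π) × 24.00 = 15.51 h.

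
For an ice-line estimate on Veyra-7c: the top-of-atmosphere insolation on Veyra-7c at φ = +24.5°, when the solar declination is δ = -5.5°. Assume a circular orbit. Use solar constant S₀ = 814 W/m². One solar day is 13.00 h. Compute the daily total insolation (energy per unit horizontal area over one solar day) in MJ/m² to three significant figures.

10.2 MJ/m²

cos H₀ = −tan(+24.5°) tan(-5.500°) = 0.0439, H₀ = 1.5269 rad.
Bracket: H₀ sin φ sin δ + cos φ cos δ sin H₀ = 1.5269×0.41469×-0.09585 + 0.90996×0.99540×0.99904 = -0.060691 + 0.904905 = 0.844214.
Q̄ = (S₀/π) × [bracket] = (814/π) × 0.844214 = 218.74 W/m².
Daily total = Q̄ × 13.00 h × 3600 s/h = 218.74 × 13.00 × 3600 / 10⁶ = 10.24 MJ/m².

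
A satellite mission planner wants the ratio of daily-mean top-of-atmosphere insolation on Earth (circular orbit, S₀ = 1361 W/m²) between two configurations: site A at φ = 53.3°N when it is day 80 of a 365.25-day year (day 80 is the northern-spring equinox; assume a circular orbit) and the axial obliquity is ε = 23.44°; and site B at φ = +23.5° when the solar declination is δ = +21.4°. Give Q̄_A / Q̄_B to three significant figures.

Q̄_A / Q̄_B ≈ 0.546

— Configuration A (φ=+53.3°):
Solar longitude: λ_s = 360° × (80 − 80)/365.25 = 0.000°.
sin δ = sin 23.44° × sin 0.000° = 0.00000, so δ = +0.000°.
cos H₀ = −tan(+53.3°) tan(+0.000°) = -0.0000, H₀ = 1.5708 rad.
Bracket: H₀ sin φ sin δ + cos φ cos δ sin H₀ = 1.5708×0.80178×0.00000 + 0.59763×1.00000×1.00000 = 0.000000 + 0.597630 = 0.597630.
Q̄ = (S₀/π) × [bracket] = (1361/π) × 0.597630 = 258.91 W/m².
— Configuration B (φ=+23.5°):
cos H₀ = −tan(+23.5°) tan(+21.400°) = -0.1704, H₀ = 1.7420 rad.
Bracket: H₀ sin φ sin δ + cos φ cos δ sin H₀ = 1.7420×0.39875×0.36488 + 0.91706×0.93106×0.98537 = 0.253454 + 0.841346 = 1.094800.
Q̄ = (S₀/π) × [bracket] = (1361/π) × 1.094800 = 474.29 W/m².
Ratio Q̄_A / Q̄_B = 258.91 / 474.29 = 0.5459.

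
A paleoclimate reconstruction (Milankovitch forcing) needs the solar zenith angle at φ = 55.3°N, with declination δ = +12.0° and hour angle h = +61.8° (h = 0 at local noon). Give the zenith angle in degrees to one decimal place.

cos θ_z = sin φ sin δ + cos φ cos δ cos h = 0.170933 + 0.263135 = 0.434068.
θ_z = arccos(0.434068) = 64.3°.

θ_z = 64.3°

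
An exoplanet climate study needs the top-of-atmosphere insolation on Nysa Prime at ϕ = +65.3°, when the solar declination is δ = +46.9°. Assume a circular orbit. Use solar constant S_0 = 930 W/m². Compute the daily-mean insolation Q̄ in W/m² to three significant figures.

Q̄ ≈ 617 W/m²

cos h₀ = −tan(+65.3°) tan(+46.900°) = -2.3234 ≤ −1 ⇒ polar day, h₀ = π.
Bracket: h₀ sin ϕ sin δ + cos ϕ cos δ sin h₀ = 3.1416×0.90851×0.73016 + 0.41787×0.68327×0.00000 = 2.084004 + 0.000000 = 2.084004.
Q̄ = (S_0/π) × [bracket] = (930/π) × 2.084004 = 616.9 W/m².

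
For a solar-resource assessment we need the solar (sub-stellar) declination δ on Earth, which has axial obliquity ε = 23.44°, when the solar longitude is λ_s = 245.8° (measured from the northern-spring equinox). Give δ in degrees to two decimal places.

sin δ = sin ε · sin λ_s = sin 23.44° × sin 245.8° = -0.362831.
δ = arcsin(-0.362831) = -21.27°.

δ = -21.27°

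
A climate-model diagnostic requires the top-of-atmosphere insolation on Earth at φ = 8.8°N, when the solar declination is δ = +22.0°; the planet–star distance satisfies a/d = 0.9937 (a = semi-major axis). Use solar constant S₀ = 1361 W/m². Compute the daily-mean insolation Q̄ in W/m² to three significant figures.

Q̄ ≈ 431 W/m²

cos H₀ = −tan(+8.8°) tan(+22.000°) = -0.0625, H₀ = 1.6334 rad.
Bracket: H₀ sin φ sin δ + cos φ cos δ sin H₀ = 1.6334×0.15299×0.37461 + 0.98823×0.92718×0.99804 = 0.093613 + 0.914471 = 1.008084.
Inverse-square distance factor (a/d)² = 0.9937² = 0.987440.
Q̄ = (S₀/π) × 0.987440 × [bracket] = (1361/π) × 0.987440 × 1.008084 = 431.2 W/m².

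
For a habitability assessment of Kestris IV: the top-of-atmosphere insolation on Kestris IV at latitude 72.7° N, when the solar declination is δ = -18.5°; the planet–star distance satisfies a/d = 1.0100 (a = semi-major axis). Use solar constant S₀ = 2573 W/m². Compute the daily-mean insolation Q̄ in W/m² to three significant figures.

Q̄ ≈ 0.00 W/m²

cos H₀ = −tan(+72.7°) tan(-18.500°) = 1.0743 ≥ 1 ⇒ polar night, H₀ = 0 and Q̄ = 0.
Inverse-square distance factor (a/d)² = 1.0100² = 1.020100.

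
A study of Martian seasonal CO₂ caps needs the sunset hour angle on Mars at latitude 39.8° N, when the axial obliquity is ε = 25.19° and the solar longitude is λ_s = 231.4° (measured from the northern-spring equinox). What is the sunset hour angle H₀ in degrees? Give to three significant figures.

Solar declination: sin δ = sin ε · sin λ_s = sin 25.19° × sin 231.4° = -0.33263, so δ = -19.429°.
cos H₀ = −tan φ · tan δ = −tan(+39.8°) × tan(-19.429°) = 0.2939, so H₀ = 1.2725 rad = 72.91°.

H₀ = 72.9°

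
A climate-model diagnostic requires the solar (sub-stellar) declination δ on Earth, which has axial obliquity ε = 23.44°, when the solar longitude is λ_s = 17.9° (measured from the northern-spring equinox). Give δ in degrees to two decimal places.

sin δ = sin ε · sin λ_s = sin 23.44° × sin 17.9° = 0.122263.
δ = arcsin(0.122263) = +7.02°.

δ = +7.02°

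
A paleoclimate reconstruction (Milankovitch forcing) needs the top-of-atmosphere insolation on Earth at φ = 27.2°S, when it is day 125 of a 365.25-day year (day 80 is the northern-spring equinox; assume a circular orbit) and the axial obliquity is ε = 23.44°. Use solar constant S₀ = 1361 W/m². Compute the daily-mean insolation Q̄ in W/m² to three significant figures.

Q̄ ≈ 288 W/m²

Solar longitude: λ_s = 360° × (125 − 80)/365.25 = 44.353°.
sin δ = sin 23.44° × sin 44.353° = 0.27809, so δ = +16.146°.
cos H₀ = −tan(-27.2°) tan(+16.146°) = 0.1488, H₀ = 1.4215 rad.
Bracket: H₀ sin φ sin δ + cos φ cos δ sin H₀ = 1.4215×-0.45710×0.27809 + 0.88942×0.96056×0.98887 = -0.180694 + 0.844832 = 0.664138.
Q̄ = (S₀/π) × [bracket] = (1361/π) × 0.664138 = 287.7 W/m².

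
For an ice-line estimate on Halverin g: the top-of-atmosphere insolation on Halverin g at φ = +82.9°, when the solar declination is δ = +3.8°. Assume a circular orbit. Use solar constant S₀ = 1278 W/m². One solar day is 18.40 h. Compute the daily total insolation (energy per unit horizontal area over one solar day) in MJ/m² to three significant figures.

cos H₀ = −tan(+82.9°) tan(+3.800°) = -0.5333, H₀ = 2.1332 rad.
Bracket: H₀ sin φ sin δ + cos φ cos δ sin H₀ = 2.1332×0.99233×0.06627 + 0.12360×0.99780×0.84596 = 0.140283 + 0.104331 = 0.244614.
Q̄ = (S₀/π) × [bracket] = (1278/π) × 0.244614 = 99.509 W/m².
Daily total = Q̄ × 18.40 h × 3600 s/h = 99.509 × 18.40 × 3600 / 10⁶ = 6.591 MJ/m².

6.59 MJ/m²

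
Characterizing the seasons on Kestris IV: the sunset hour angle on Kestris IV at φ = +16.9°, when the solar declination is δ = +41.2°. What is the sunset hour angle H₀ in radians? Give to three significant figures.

cos H₀ = −tan φ · tan δ = −tan(+16.9°) × tan(+41.200°) = -0.2660, so H₀ = 1.8400 rad = 105.43°.

H₀ = 1.84 rad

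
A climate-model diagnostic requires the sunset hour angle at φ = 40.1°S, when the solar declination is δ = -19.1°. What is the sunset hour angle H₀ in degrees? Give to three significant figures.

cos H₀ = −tan φ · tan δ = −tan(-40.1°) × tan(-19.100°) = -0.2916, so H₀ = 1.8667 rad = 106.95°.

H₀ = 107°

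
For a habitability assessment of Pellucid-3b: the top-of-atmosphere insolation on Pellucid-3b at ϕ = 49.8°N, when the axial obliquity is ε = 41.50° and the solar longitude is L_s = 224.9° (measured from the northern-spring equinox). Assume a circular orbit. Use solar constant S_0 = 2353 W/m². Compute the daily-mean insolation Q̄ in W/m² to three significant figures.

Q̄ ≈ 93.9 W/m²

Solar declination: sin δ = sin ε · sin L_s = sin 41.50° × sin 224.9° = -0.46772, so δ = -27.887°.
cos h₀ = −tan(+49.8°) tan(-27.887°) = 0.6262, h₀ = 0.8941 rad.
Bracket: h₀ sin ϕ sin δ + cos ϕ cos δ sin h₀ = 0.8941×0.76380×-0.46772 + 0.64546×0.88387×0.77967 = -0.319412 + 0.444804 = 0.125392.
Q̄ = (S_0/π) × [bracket] = (2353/π) × 0.125392 = 93.92 W/m².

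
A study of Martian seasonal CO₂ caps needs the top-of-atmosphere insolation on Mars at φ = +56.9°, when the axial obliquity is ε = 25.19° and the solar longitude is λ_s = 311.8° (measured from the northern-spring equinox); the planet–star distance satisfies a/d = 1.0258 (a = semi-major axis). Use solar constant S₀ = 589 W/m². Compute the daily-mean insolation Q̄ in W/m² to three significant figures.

Q̄ ≈ 33.6 W/m²

Solar declination: sin δ = sin ε · sin λ_s = sin 25.19° × sin 311.8° = -0.31729, so δ = -18.499°.
cos H₀ = −tan(+56.9°) tan(-18.499°) = 0.5132, H₀ = 1.0318 rad.
Bracket: H₀ sin φ sin δ + cos φ cos δ sin H₀ = 1.0318×0.83772×-0.31729 + 0.54610×0.94833×0.85824 = -0.274253 + 0.444468 = 0.170215.
Inverse-square distance factor (a/d)² = 1.0258² = 1.052266.
Q̄ = (S₀/π) × 1.052266 × [bracket] = (589/π) × 1.052266 × 0.170215 = 33.58 W/m².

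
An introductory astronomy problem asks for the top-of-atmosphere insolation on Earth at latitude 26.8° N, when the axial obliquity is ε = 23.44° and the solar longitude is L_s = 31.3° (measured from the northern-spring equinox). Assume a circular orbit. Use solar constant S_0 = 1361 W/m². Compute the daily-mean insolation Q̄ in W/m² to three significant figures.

Solar declination: sin δ = sin ε · sin L_s = sin 23.44° × sin 31.3° = 0.20666, so δ = +11.927°.
cos h₀ = −tan(+26.8°) tan(+11.927°) = -0.1067, h₀ = 1.6777 rad.
Bracket: h₀ sin ϕ sin δ + cos ϕ cos δ sin h₀ = 1.6777×0.45088×0.20666 + 0.89259×0.97841×0.99429 = 0.156326 + 0.868332 = 1.024658.
Q̄ = (S_0/π) × [bracket] = (1361/π) × 1.024658 = 443.9 W/m².

Q̄ ≈ 444 W/m²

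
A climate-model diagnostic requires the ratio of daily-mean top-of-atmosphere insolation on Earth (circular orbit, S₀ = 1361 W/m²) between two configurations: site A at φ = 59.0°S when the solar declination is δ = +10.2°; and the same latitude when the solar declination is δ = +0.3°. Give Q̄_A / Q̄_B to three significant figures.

— Configuration A (φ=-59.0°):
cos H₀ = −tan(-59.0°) tan(+10.200°) = 0.2995, H₀ = 1.2667 rad.
Bracket: H₀ sin φ sin δ + cos φ cos δ sin H₀ = 1.2667×-0.85717×0.17708 + 0.51504×0.98420×0.95411 = -0.192269 + 0.483641 = 0.291372.
Q̄ = (S₀/π) × [bracket] = (1361/π) × 0.291372 = 126.23 W/m².
— Configuration B (φ=-59.0°):
cos H₀ = −tan(-59.0°) tan(+0.300°) = 0.0087, H₀ = 1.5621 rad.
Bracket: H₀ sin φ sin δ + cos φ cos δ sin H₀ = 1.5621×-0.85717×0.00524 + 0.51504×0.99999×0.99996 = -0.007016 + 0.515014 = 0.507998.
Q̄ = (S₀/π) × [bracket] = (1361/π) × 0.507998 = 220.07 W/m².
Ratio Q̄_A / Q̄_B = 126.23 / 220.07 = 0.5736.

Q̄_A / Q̄_B ≈ 0.574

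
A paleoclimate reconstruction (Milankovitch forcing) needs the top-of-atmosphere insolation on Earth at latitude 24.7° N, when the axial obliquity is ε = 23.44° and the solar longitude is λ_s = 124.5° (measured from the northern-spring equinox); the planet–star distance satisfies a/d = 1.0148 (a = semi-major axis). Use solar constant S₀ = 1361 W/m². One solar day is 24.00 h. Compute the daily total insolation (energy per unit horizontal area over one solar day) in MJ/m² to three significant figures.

Solar declination: sin δ = sin ε · sin λ_s = sin 23.44° × sin 124.5° = 0.32783, so δ = +19.137°.
cos H₀ = −tan(+24.7°) tan(+19.137°) = -0.1596, H₀ = 1.7311 rad.
Bracket: H₀ sin φ sin δ + cos φ cos δ sin H₀ = 1.7311×0.41787×0.32783 + 0.90851×0.94474×0.98718 = 0.237144 + 0.847302 = 1.084446.
Inverse-square distance factor (a/d)² = 1.0148² = 1.029819.
Q̄ = (S₀/π) × 1.029819 × [bracket] = (1361/π) × 1.029819 × 1.084446 = 483.81 W/m².
Daily total = Q̄ × 24.00 h × 3600 s/h = 483.81 × 24.00 × 3600 / 10⁶ = 41.80 MJ/m².

41.8 MJ/m²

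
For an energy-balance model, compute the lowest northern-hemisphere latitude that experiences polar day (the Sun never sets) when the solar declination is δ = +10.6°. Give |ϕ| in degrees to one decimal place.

|ϕ| = 79.4°

Polar day requires cos h₀ = −tan ϕ tan δ ≤ −1, i.e. tan ϕ tan δ ≥ 1.
The boundary is |tan ϕ| · |tan δ| = 1, so |ϕ| = 90° − |δ| = 90° − 10.6° = 79.4° in the northern hemisphere.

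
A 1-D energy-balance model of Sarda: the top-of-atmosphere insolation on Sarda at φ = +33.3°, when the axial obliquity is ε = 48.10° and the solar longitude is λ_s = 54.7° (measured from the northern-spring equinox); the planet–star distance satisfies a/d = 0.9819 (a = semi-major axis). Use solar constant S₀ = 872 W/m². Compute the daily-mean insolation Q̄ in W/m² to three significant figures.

Q̄ ≈ 341 W/m²

Solar declination: sin δ = sin ε · sin λ_s = sin 48.10° × sin 54.7° = 0.60746, so δ = +37.406°.
cos H₀ = −tan(+33.3°) tan(+37.406°) = -0.5023, H₀ = 2.0971 rad.
Bracket: H₀ sin φ sin δ + cos φ cos δ sin H₀ = 2.0971×0.54902×0.60746 + 0.83581×0.79435×0.86468 = 0.699399 + 0.574083 = 1.273482.
Inverse-square distance factor (a/d)² = 0.9819² = 0.964128.
Q̄ = (S₀/π) × 0.964128 × [bracket] = (872/π) × 0.964128 × 1.273482 = 340.8 W/m².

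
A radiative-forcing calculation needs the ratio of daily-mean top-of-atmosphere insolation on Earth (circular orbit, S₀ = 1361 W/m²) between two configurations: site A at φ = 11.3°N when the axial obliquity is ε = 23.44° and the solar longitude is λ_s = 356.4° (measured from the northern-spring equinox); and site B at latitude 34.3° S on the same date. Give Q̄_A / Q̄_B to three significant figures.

Q̄_A / Q̄_B ≈ 1.15

— Configuration A (φ=+11.3°):
Solar declination: sin δ = sin ε · sin λ_s = sin 23.44° × sin 356.4° = -0.02498, so δ = -1.431°.
cos H₀ = −tan(+11.3°) tan(-1.431°) = 0.0050, H₀ = 1.5658 rad.
Bracket: H₀ sin φ sin δ + cos φ cos δ sin H₀ = 1.5658×0.19595×-0.02498 + 0.98061×0.99969×0.99999 = -0.007664 + 0.980296 = 0.972632.
Q̄ = (S₀/π) × [bracket] = (1361/π) × 0.972632 = 421.36 W/m².
— Configuration B (φ=-34.3°):
cos H₀ = −tan(-34.3°) tan(-1.431°) = -0.0170, H₀ = 1.5878 rad.
Bracket: H₀ sin φ sin δ + cos φ cos δ sin H₀ = 1.5878×-0.56353×-0.02498 + 0.82610×0.99969×0.99985 = 0.022351 + 0.825720 = 0.848071.
Q̄ = (S₀/π) × [bracket] = (1361/π) × 0.848071 = 367.40 W/m².
Ratio Q̄_A / Q̄_B = 421.36 / 367.40 = 1.147.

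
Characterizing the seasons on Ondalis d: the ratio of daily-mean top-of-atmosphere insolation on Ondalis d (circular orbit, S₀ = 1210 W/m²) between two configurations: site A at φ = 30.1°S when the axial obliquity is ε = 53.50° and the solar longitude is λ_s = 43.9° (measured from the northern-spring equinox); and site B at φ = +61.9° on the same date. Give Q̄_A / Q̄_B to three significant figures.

— Configuration A (φ=-30.1°):
Solar declination: sin δ = sin ε · sin λ_s = sin 53.50° × sin 43.9° = 0.55740, so δ = +33.876°.
cos H₀ = −tan(-30.1°) tan(+33.876°) = 0.3892, H₀ = 1.1711 rad.
Bracket: H₀ sin φ sin δ + cos φ cos δ sin H₀ = 1.1711×-0.50151×0.55740 + 0.86515×0.83025×0.92116 = -0.327371 + 0.661661 = 0.334290.
Q̄ = (S₀/π) × [bracket] = (1210/π) × 0.334290 = 128.75 W/m².
— Configuration B (φ=+61.9°):
cos H₀ = −tan(+61.9°) tan(+33.876°) = -1.2573 ≤ −1 ⇒ polar day, H₀ = π.
Bracket: H₀ sin φ sin δ + cos φ cos δ sin H₀ = 3.1416×0.88213×0.55740 + 0.47101×0.83025×0.00000 = 1.544722 + 0.000000 = 1.544722.
Q̄ = (S₀/π) × [bracket] = (1210/π) × 1.544722 = 594.96 W/m².
Ratio Q̄_A / Q̄_B = 128.75 / 594.96 = 0.2164.

Q̄_A / Q̄_B ≈ 0.216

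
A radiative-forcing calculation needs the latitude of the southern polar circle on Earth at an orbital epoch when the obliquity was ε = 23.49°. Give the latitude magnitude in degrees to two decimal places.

The polar circle is the lowest latitude that experiences at least one full rotation of continuous darkness at the northern-summer solstice; it lies at |φ| = 90° − ε = 90° − 23.49° = 66.51°.

66.51°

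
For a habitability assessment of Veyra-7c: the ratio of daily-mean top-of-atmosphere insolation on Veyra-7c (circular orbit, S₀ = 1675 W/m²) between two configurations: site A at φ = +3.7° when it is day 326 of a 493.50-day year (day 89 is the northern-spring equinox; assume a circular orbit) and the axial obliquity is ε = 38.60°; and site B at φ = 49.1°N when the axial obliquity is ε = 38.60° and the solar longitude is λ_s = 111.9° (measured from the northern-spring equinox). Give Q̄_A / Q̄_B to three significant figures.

Q̄_A / Q̄_B ≈ 0.709

— Configuration A (φ=+3.7°):
Solar longitude: λ_s = 360° × (326 − 89)/493.50 = 172.888°.
sin δ = sin 38.60° × sin 172.888° = 0.07725, so δ = +4.430°.
cos H₀ = −tan(+3.7°) tan(+4.430°) = -0.0050, H₀ = 1.5758 rad.
Bracket: H₀ sin φ sin δ + cos φ cos δ sin H₀ = 1.5758×0.06453×0.07725 + 0.99792×0.99701×0.99999 = 0.007855 + 0.994926 = 1.002781.
Q̄ = (S₀/π) × [bracket] = (1675/π) × 1.002781 = 534.65 W/m².
— Configuration B (φ=+49.1°):
Solar declination: sin δ = sin ε · sin λ_s = sin 38.60° × sin 111.9° = 0.57886, so δ = +35.370°.
cos H₀ = −tan(+49.1°) tan(+35.370°) = -0.8195, H₀ = 2.5314 rad.
Bracket: H₀ sin φ sin δ + cos φ cos δ sin H₀ = 2.5314×0.75585×0.57886 + 0.65474×0.81543×0.57306 = 1.107567 + 0.305954 = 1.413521.
Q̄ = (S₀/π) × [bracket] = (1675/π) × 1.413521 = 753.65 W/m².
Ratio Q̄_A / Q̄_B = 534.65 / 753.65 = 0.7094.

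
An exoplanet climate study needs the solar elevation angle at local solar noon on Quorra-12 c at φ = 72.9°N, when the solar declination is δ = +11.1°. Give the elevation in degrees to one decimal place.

28.2°

At local noon the hour angle is zero, so the zenith angle equals |φ − δ| = |+72.9° − (+11.100°)| = 61.800°.
Elevation = 90° − 61.800° = 28.2°.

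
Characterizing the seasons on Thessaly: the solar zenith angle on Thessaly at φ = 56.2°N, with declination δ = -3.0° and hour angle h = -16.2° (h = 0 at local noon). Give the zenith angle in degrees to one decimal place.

θ_z = 60.7°

cos θ_z = sin φ sin δ + cos φ cos δ cos h = -0.043490 + 0.533475 = 0.489985.
θ_z = arccos(0.489985) = 60.7°.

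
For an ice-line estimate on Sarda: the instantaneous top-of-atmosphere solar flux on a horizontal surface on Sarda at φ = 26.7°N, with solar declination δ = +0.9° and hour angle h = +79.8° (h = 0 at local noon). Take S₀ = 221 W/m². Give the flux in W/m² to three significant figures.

cos θ_z = sin φ sin δ + cos φ cos δ cos h = 0.007058 + 0.158183 = 0.165241.
Flux = S₀ · cos θ_z = 221 × 0.165241 = 36.52 W/m².

36.5 W/m²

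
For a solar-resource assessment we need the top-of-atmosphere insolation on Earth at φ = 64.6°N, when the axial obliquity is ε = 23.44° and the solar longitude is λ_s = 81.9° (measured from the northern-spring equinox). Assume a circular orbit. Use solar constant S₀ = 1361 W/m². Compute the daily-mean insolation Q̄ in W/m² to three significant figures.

Solar declination: sin δ = sin ε · sin λ_s = sin 23.44° × sin 81.9° = 0.39382, so δ = +23.192°.
cos H₀ = −tan(+64.6°) tan(+23.192°) = -0.9023, H₀ = 2.6959 rad.
Bracket: H₀ sin φ sin δ + cos φ cos δ sin H₀ = 2.6959×0.90334×0.39382 + 0.42894×0.91919×0.43111 = 0.959075 + 0.169977 = 1.129052.
Q̄ = (S₀/π) × [bracket] = (1361/π) × 1.129052 = 489.1 W/m².

Q̄ ≈ 489 W/m²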